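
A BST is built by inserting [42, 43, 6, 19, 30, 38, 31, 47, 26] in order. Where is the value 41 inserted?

Starting tree (level order): [42, 6, 43, None, 19, None, 47, None, 30, None, None, 26, 38, None, None, 31]
Insertion path: 42 -> 6 -> 19 -> 30 -> 38
Result: insert 41 as right child of 38
Final tree (level order): [42, 6, 43, None, 19, None, 47, None, 30, None, None, 26, 38, None, None, 31, 41]


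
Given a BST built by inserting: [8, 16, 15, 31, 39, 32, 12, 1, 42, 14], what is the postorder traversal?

Tree insertion order: [8, 16, 15, 31, 39, 32, 12, 1, 42, 14]
Tree (level-order array): [8, 1, 16, None, None, 15, 31, 12, None, None, 39, None, 14, 32, 42]
Postorder traversal: [1, 14, 12, 15, 32, 42, 39, 31, 16, 8]


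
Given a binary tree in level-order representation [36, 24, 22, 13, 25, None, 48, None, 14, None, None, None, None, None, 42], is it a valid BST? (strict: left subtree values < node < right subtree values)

Level-order array: [36, 24, 22, 13, 25, None, 48, None, 14, None, None, None, None, None, 42]
Validate using subtree bounds (lo, hi): at each node, require lo < value < hi,
then recurse left with hi=value and right with lo=value.
Preorder trace (stopping at first violation):
  at node 36 with bounds (-inf, +inf): OK
  at node 24 with bounds (-inf, 36): OK
  at node 13 with bounds (-inf, 24): OK
  at node 14 with bounds (13, 24): OK
  at node 42 with bounds (14, 24): VIOLATION
Node 42 violates its bound: not (14 < 42 < 24).
Result: Not a valid BST


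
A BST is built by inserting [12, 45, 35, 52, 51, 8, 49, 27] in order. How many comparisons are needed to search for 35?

Search path for 35: 12 -> 45 -> 35
Found: True
Comparisons: 3


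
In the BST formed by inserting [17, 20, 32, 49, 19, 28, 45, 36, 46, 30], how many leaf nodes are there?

Tree built from: [17, 20, 32, 49, 19, 28, 45, 36, 46, 30]
Tree (level-order array): [17, None, 20, 19, 32, None, None, 28, 49, None, 30, 45, None, None, None, 36, 46]
Rule: A leaf has 0 children.
Per-node child counts:
  node 17: 1 child(ren)
  node 20: 2 child(ren)
  node 19: 0 child(ren)
  node 32: 2 child(ren)
  node 28: 1 child(ren)
  node 30: 0 child(ren)
  node 49: 1 child(ren)
  node 45: 2 child(ren)
  node 36: 0 child(ren)
  node 46: 0 child(ren)
Matching nodes: [19, 30, 36, 46]
Count of leaf nodes: 4


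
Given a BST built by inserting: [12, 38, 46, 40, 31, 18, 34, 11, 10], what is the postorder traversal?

Tree insertion order: [12, 38, 46, 40, 31, 18, 34, 11, 10]
Tree (level-order array): [12, 11, 38, 10, None, 31, 46, None, None, 18, 34, 40]
Postorder traversal: [10, 11, 18, 34, 31, 40, 46, 38, 12]


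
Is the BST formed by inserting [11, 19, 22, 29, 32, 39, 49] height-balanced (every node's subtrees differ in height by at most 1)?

Tree (level-order array): [11, None, 19, None, 22, None, 29, None, 32, None, 39, None, 49]
Definition: a tree is height-balanced if, at every node, |h(left) - h(right)| <= 1 (empty subtree has height -1).
Bottom-up per-node check:
  node 49: h_left=-1, h_right=-1, diff=0 [OK], height=0
  node 39: h_left=-1, h_right=0, diff=1 [OK], height=1
  node 32: h_left=-1, h_right=1, diff=2 [FAIL (|-1-1|=2 > 1)], height=2
  node 29: h_left=-1, h_right=2, diff=3 [FAIL (|-1-2|=3 > 1)], height=3
  node 22: h_left=-1, h_right=3, diff=4 [FAIL (|-1-3|=4 > 1)], height=4
  node 19: h_left=-1, h_right=4, diff=5 [FAIL (|-1-4|=5 > 1)], height=5
  node 11: h_left=-1, h_right=5, diff=6 [FAIL (|-1-5|=6 > 1)], height=6
Node 32 violates the condition: |-1 - 1| = 2 > 1.
Result: Not balanced


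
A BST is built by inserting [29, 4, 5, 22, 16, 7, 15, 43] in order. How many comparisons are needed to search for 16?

Search path for 16: 29 -> 4 -> 5 -> 22 -> 16
Found: True
Comparisons: 5


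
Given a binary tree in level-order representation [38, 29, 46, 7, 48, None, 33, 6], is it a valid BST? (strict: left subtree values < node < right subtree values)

Level-order array: [38, 29, 46, 7, 48, None, 33, 6]
Validate using subtree bounds (lo, hi): at each node, require lo < value < hi,
then recurse left with hi=value and right with lo=value.
Preorder trace (stopping at first violation):
  at node 38 with bounds (-inf, +inf): OK
  at node 29 with bounds (-inf, 38): OK
  at node 7 with bounds (-inf, 29): OK
  at node 6 with bounds (-inf, 7): OK
  at node 48 with bounds (29, 38): VIOLATION
Node 48 violates its bound: not (29 < 48 < 38).
Result: Not a valid BST


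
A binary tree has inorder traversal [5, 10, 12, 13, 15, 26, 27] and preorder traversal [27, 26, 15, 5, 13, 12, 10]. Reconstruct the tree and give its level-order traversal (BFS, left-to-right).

Inorder:  [5, 10, 12, 13, 15, 26, 27]
Preorder: [27, 26, 15, 5, 13, 12, 10]
Algorithm: preorder visits root first, so consume preorder in order;
for each root, split the current inorder slice at that value into
left-subtree inorder and right-subtree inorder, then recurse.
Recursive splits:
  root=27; inorder splits into left=[5, 10, 12, 13, 15, 26], right=[]
  root=26; inorder splits into left=[5, 10, 12, 13, 15], right=[]
  root=15; inorder splits into left=[5, 10, 12, 13], right=[]
  root=5; inorder splits into left=[], right=[10, 12, 13]
  root=13; inorder splits into left=[10, 12], right=[]
  root=12; inorder splits into left=[10], right=[]
  root=10; inorder splits into left=[], right=[]
Reconstructed level-order: [27, 26, 15, 5, 13, 12, 10]


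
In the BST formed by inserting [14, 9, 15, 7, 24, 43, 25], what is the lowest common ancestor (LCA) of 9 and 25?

Tree insertion order: [14, 9, 15, 7, 24, 43, 25]
Tree (level-order array): [14, 9, 15, 7, None, None, 24, None, None, None, 43, 25]
In a BST, the LCA of p=9, q=25 is the first node v on the
root-to-leaf path with p <= v <= q (go left if both < v, right if both > v).
Walk from root:
  at 14: 9 <= 14 <= 25, this is the LCA
LCA = 14


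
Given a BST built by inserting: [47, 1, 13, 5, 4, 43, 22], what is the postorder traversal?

Tree insertion order: [47, 1, 13, 5, 4, 43, 22]
Tree (level-order array): [47, 1, None, None, 13, 5, 43, 4, None, 22]
Postorder traversal: [4, 5, 22, 43, 13, 1, 47]


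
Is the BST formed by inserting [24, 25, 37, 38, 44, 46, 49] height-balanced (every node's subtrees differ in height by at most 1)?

Tree (level-order array): [24, None, 25, None, 37, None, 38, None, 44, None, 46, None, 49]
Definition: a tree is height-balanced if, at every node, |h(left) - h(right)| <= 1 (empty subtree has height -1).
Bottom-up per-node check:
  node 49: h_left=-1, h_right=-1, diff=0 [OK], height=0
  node 46: h_left=-1, h_right=0, diff=1 [OK], height=1
  node 44: h_left=-1, h_right=1, diff=2 [FAIL (|-1-1|=2 > 1)], height=2
  node 38: h_left=-1, h_right=2, diff=3 [FAIL (|-1-2|=3 > 1)], height=3
  node 37: h_left=-1, h_right=3, diff=4 [FAIL (|-1-3|=4 > 1)], height=4
  node 25: h_left=-1, h_right=4, diff=5 [FAIL (|-1-4|=5 > 1)], height=5
  node 24: h_left=-1, h_right=5, diff=6 [FAIL (|-1-5|=6 > 1)], height=6
Node 44 violates the condition: |-1 - 1| = 2 > 1.
Result: Not balanced


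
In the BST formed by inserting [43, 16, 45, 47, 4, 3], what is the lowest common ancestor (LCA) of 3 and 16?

Tree insertion order: [43, 16, 45, 47, 4, 3]
Tree (level-order array): [43, 16, 45, 4, None, None, 47, 3]
In a BST, the LCA of p=3, q=16 is the first node v on the
root-to-leaf path with p <= v <= q (go left if both < v, right if both > v).
Walk from root:
  at 43: both 3 and 16 < 43, go left
  at 16: 3 <= 16 <= 16, this is the LCA
LCA = 16


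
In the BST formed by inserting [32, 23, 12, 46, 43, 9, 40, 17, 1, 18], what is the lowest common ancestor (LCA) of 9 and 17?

Tree insertion order: [32, 23, 12, 46, 43, 9, 40, 17, 1, 18]
Tree (level-order array): [32, 23, 46, 12, None, 43, None, 9, 17, 40, None, 1, None, None, 18]
In a BST, the LCA of p=9, q=17 is the first node v on the
root-to-leaf path with p <= v <= q (go left if both < v, right if both > v).
Walk from root:
  at 32: both 9 and 17 < 32, go left
  at 23: both 9 and 17 < 23, go left
  at 12: 9 <= 12 <= 17, this is the LCA
LCA = 12


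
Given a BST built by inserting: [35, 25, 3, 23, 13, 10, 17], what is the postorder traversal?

Tree insertion order: [35, 25, 3, 23, 13, 10, 17]
Tree (level-order array): [35, 25, None, 3, None, None, 23, 13, None, 10, 17]
Postorder traversal: [10, 17, 13, 23, 3, 25, 35]


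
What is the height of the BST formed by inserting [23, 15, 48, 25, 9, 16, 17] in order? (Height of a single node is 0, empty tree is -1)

Insertion order: [23, 15, 48, 25, 9, 16, 17]
Tree (level-order array): [23, 15, 48, 9, 16, 25, None, None, None, None, 17]
Compute height bottom-up (empty subtree = -1):
  height(9) = 1 + max(-1, -1) = 0
  height(17) = 1 + max(-1, -1) = 0
  height(16) = 1 + max(-1, 0) = 1
  height(15) = 1 + max(0, 1) = 2
  height(25) = 1 + max(-1, -1) = 0
  height(48) = 1 + max(0, -1) = 1
  height(23) = 1 + max(2, 1) = 3
Height = 3


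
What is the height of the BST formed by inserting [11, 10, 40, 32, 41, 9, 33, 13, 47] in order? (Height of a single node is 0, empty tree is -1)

Insertion order: [11, 10, 40, 32, 41, 9, 33, 13, 47]
Tree (level-order array): [11, 10, 40, 9, None, 32, 41, None, None, 13, 33, None, 47]
Compute height bottom-up (empty subtree = -1):
  height(9) = 1 + max(-1, -1) = 0
  height(10) = 1 + max(0, -1) = 1
  height(13) = 1 + max(-1, -1) = 0
  height(33) = 1 + max(-1, -1) = 0
  height(32) = 1 + max(0, 0) = 1
  height(47) = 1 + max(-1, -1) = 0
  height(41) = 1 + max(-1, 0) = 1
  height(40) = 1 + max(1, 1) = 2
  height(11) = 1 + max(1, 2) = 3
Height = 3


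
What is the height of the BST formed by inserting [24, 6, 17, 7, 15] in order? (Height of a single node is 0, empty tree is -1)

Insertion order: [24, 6, 17, 7, 15]
Tree (level-order array): [24, 6, None, None, 17, 7, None, None, 15]
Compute height bottom-up (empty subtree = -1):
  height(15) = 1 + max(-1, -1) = 0
  height(7) = 1 + max(-1, 0) = 1
  height(17) = 1 + max(1, -1) = 2
  height(6) = 1 + max(-1, 2) = 3
  height(24) = 1 + max(3, -1) = 4
Height = 4


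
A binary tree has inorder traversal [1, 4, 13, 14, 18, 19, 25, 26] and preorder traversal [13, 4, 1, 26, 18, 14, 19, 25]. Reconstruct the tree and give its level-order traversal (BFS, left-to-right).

Inorder:  [1, 4, 13, 14, 18, 19, 25, 26]
Preorder: [13, 4, 1, 26, 18, 14, 19, 25]
Algorithm: preorder visits root first, so consume preorder in order;
for each root, split the current inorder slice at that value into
left-subtree inorder and right-subtree inorder, then recurse.
Recursive splits:
  root=13; inorder splits into left=[1, 4], right=[14, 18, 19, 25, 26]
  root=4; inorder splits into left=[1], right=[]
  root=1; inorder splits into left=[], right=[]
  root=26; inorder splits into left=[14, 18, 19, 25], right=[]
  root=18; inorder splits into left=[14], right=[19, 25]
  root=14; inorder splits into left=[], right=[]
  root=19; inorder splits into left=[], right=[25]
  root=25; inorder splits into left=[], right=[]
Reconstructed level-order: [13, 4, 26, 1, 18, 14, 19, 25]


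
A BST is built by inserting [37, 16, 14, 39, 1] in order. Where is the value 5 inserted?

Starting tree (level order): [37, 16, 39, 14, None, None, None, 1]
Insertion path: 37 -> 16 -> 14 -> 1
Result: insert 5 as right child of 1
Final tree (level order): [37, 16, 39, 14, None, None, None, 1, None, None, 5]


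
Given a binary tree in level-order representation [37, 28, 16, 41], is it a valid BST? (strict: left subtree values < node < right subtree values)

Level-order array: [37, 28, 16, 41]
Validate using subtree bounds (lo, hi): at each node, require lo < value < hi,
then recurse left with hi=value and right with lo=value.
Preorder trace (stopping at first violation):
  at node 37 with bounds (-inf, +inf): OK
  at node 28 with bounds (-inf, 37): OK
  at node 41 with bounds (-inf, 28): VIOLATION
Node 41 violates its bound: not (-inf < 41 < 28).
Result: Not a valid BST


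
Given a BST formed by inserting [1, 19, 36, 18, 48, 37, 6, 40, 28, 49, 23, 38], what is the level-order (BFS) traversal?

Tree insertion order: [1, 19, 36, 18, 48, 37, 6, 40, 28, 49, 23, 38]
Tree (level-order array): [1, None, 19, 18, 36, 6, None, 28, 48, None, None, 23, None, 37, 49, None, None, None, 40, None, None, 38]
BFS from the root, enqueuing left then right child of each popped node:
  queue [1] -> pop 1, enqueue [19], visited so far: [1]
  queue [19] -> pop 19, enqueue [18, 36], visited so far: [1, 19]
  queue [18, 36] -> pop 18, enqueue [6], visited so far: [1, 19, 18]
  queue [36, 6] -> pop 36, enqueue [28, 48], visited so far: [1, 19, 18, 36]
  queue [6, 28, 48] -> pop 6, enqueue [none], visited so far: [1, 19, 18, 36, 6]
  queue [28, 48] -> pop 28, enqueue [23], visited so far: [1, 19, 18, 36, 6, 28]
  queue [48, 23] -> pop 48, enqueue [37, 49], visited so far: [1, 19, 18, 36, 6, 28, 48]
  queue [23, 37, 49] -> pop 23, enqueue [none], visited so far: [1, 19, 18, 36, 6, 28, 48, 23]
  queue [37, 49] -> pop 37, enqueue [40], visited so far: [1, 19, 18, 36, 6, 28, 48, 23, 37]
  queue [49, 40] -> pop 49, enqueue [none], visited so far: [1, 19, 18, 36, 6, 28, 48, 23, 37, 49]
  queue [40] -> pop 40, enqueue [38], visited so far: [1, 19, 18, 36, 6, 28, 48, 23, 37, 49, 40]
  queue [38] -> pop 38, enqueue [none], visited so far: [1, 19, 18, 36, 6, 28, 48, 23, 37, 49, 40, 38]
Result: [1, 19, 18, 36, 6, 28, 48, 23, 37, 49, 40, 38]


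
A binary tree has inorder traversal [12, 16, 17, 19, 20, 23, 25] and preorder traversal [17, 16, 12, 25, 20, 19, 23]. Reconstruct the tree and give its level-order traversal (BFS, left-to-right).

Inorder:  [12, 16, 17, 19, 20, 23, 25]
Preorder: [17, 16, 12, 25, 20, 19, 23]
Algorithm: preorder visits root first, so consume preorder in order;
for each root, split the current inorder slice at that value into
left-subtree inorder and right-subtree inorder, then recurse.
Recursive splits:
  root=17; inorder splits into left=[12, 16], right=[19, 20, 23, 25]
  root=16; inorder splits into left=[12], right=[]
  root=12; inorder splits into left=[], right=[]
  root=25; inorder splits into left=[19, 20, 23], right=[]
  root=20; inorder splits into left=[19], right=[23]
  root=19; inorder splits into left=[], right=[]
  root=23; inorder splits into left=[], right=[]
Reconstructed level-order: [17, 16, 25, 12, 20, 19, 23]


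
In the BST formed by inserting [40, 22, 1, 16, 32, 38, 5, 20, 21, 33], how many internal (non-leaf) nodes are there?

Tree built from: [40, 22, 1, 16, 32, 38, 5, 20, 21, 33]
Tree (level-order array): [40, 22, None, 1, 32, None, 16, None, 38, 5, 20, 33, None, None, None, None, 21]
Rule: An internal node has at least one child.
Per-node child counts:
  node 40: 1 child(ren)
  node 22: 2 child(ren)
  node 1: 1 child(ren)
  node 16: 2 child(ren)
  node 5: 0 child(ren)
  node 20: 1 child(ren)
  node 21: 0 child(ren)
  node 32: 1 child(ren)
  node 38: 1 child(ren)
  node 33: 0 child(ren)
Matching nodes: [40, 22, 1, 16, 20, 32, 38]
Count of internal (non-leaf) nodes: 7


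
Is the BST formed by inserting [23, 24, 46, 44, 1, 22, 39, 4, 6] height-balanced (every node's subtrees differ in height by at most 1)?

Tree (level-order array): [23, 1, 24, None, 22, None, 46, 4, None, 44, None, None, 6, 39]
Definition: a tree is height-balanced if, at every node, |h(left) - h(right)| <= 1 (empty subtree has height -1).
Bottom-up per-node check:
  node 6: h_left=-1, h_right=-1, diff=0 [OK], height=0
  node 4: h_left=-1, h_right=0, diff=1 [OK], height=1
  node 22: h_left=1, h_right=-1, diff=2 [FAIL (|1--1|=2 > 1)], height=2
  node 1: h_left=-1, h_right=2, diff=3 [FAIL (|-1-2|=3 > 1)], height=3
  node 39: h_left=-1, h_right=-1, diff=0 [OK], height=0
  node 44: h_left=0, h_right=-1, diff=1 [OK], height=1
  node 46: h_left=1, h_right=-1, diff=2 [FAIL (|1--1|=2 > 1)], height=2
  node 24: h_left=-1, h_right=2, diff=3 [FAIL (|-1-2|=3 > 1)], height=3
  node 23: h_left=3, h_right=3, diff=0 [OK], height=4
Node 22 violates the condition: |1 - -1| = 2 > 1.
Result: Not balanced


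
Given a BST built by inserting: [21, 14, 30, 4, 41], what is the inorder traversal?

Tree insertion order: [21, 14, 30, 4, 41]
Tree (level-order array): [21, 14, 30, 4, None, None, 41]
Inorder traversal: [4, 14, 21, 30, 41]


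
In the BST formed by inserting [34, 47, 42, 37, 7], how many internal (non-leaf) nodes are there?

Tree built from: [34, 47, 42, 37, 7]
Tree (level-order array): [34, 7, 47, None, None, 42, None, 37]
Rule: An internal node has at least one child.
Per-node child counts:
  node 34: 2 child(ren)
  node 7: 0 child(ren)
  node 47: 1 child(ren)
  node 42: 1 child(ren)
  node 37: 0 child(ren)
Matching nodes: [34, 47, 42]
Count of internal (non-leaf) nodes: 3


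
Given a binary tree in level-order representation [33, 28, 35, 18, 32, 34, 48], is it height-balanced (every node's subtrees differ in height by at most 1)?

Tree (level-order array): [33, 28, 35, 18, 32, 34, 48]
Definition: a tree is height-balanced if, at every node, |h(left) - h(right)| <= 1 (empty subtree has height -1).
Bottom-up per-node check:
  node 18: h_left=-1, h_right=-1, diff=0 [OK], height=0
  node 32: h_left=-1, h_right=-1, diff=0 [OK], height=0
  node 28: h_left=0, h_right=0, diff=0 [OK], height=1
  node 34: h_left=-1, h_right=-1, diff=0 [OK], height=0
  node 48: h_left=-1, h_right=-1, diff=0 [OK], height=0
  node 35: h_left=0, h_right=0, diff=0 [OK], height=1
  node 33: h_left=1, h_right=1, diff=0 [OK], height=2
All nodes satisfy the balance condition.
Result: Balanced


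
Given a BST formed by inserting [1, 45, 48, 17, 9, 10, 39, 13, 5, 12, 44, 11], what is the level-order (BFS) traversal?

Tree insertion order: [1, 45, 48, 17, 9, 10, 39, 13, 5, 12, 44, 11]
Tree (level-order array): [1, None, 45, 17, 48, 9, 39, None, None, 5, 10, None, 44, None, None, None, 13, None, None, 12, None, 11]
BFS from the root, enqueuing left then right child of each popped node:
  queue [1] -> pop 1, enqueue [45], visited so far: [1]
  queue [45] -> pop 45, enqueue [17, 48], visited so far: [1, 45]
  queue [17, 48] -> pop 17, enqueue [9, 39], visited so far: [1, 45, 17]
  queue [48, 9, 39] -> pop 48, enqueue [none], visited so far: [1, 45, 17, 48]
  queue [9, 39] -> pop 9, enqueue [5, 10], visited so far: [1, 45, 17, 48, 9]
  queue [39, 5, 10] -> pop 39, enqueue [44], visited so far: [1, 45, 17, 48, 9, 39]
  queue [5, 10, 44] -> pop 5, enqueue [none], visited so far: [1, 45, 17, 48, 9, 39, 5]
  queue [10, 44] -> pop 10, enqueue [13], visited so far: [1, 45, 17, 48, 9, 39, 5, 10]
  queue [44, 13] -> pop 44, enqueue [none], visited so far: [1, 45, 17, 48, 9, 39, 5, 10, 44]
  queue [13] -> pop 13, enqueue [12], visited so far: [1, 45, 17, 48, 9, 39, 5, 10, 44, 13]
  queue [12] -> pop 12, enqueue [11], visited so far: [1, 45, 17, 48, 9, 39, 5, 10, 44, 13, 12]
  queue [11] -> pop 11, enqueue [none], visited so far: [1, 45, 17, 48, 9, 39, 5, 10, 44, 13, 12, 11]
Result: [1, 45, 17, 48, 9, 39, 5, 10, 44, 13, 12, 11]


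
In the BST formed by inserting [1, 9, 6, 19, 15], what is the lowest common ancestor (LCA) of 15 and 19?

Tree insertion order: [1, 9, 6, 19, 15]
Tree (level-order array): [1, None, 9, 6, 19, None, None, 15]
In a BST, the LCA of p=15, q=19 is the first node v on the
root-to-leaf path with p <= v <= q (go left if both < v, right if both > v).
Walk from root:
  at 1: both 15 and 19 > 1, go right
  at 9: both 15 and 19 > 9, go right
  at 19: 15 <= 19 <= 19, this is the LCA
LCA = 19


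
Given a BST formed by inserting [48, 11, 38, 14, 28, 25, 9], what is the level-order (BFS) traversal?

Tree insertion order: [48, 11, 38, 14, 28, 25, 9]
Tree (level-order array): [48, 11, None, 9, 38, None, None, 14, None, None, 28, 25]
BFS from the root, enqueuing left then right child of each popped node:
  queue [48] -> pop 48, enqueue [11], visited so far: [48]
  queue [11] -> pop 11, enqueue [9, 38], visited so far: [48, 11]
  queue [9, 38] -> pop 9, enqueue [none], visited so far: [48, 11, 9]
  queue [38] -> pop 38, enqueue [14], visited so far: [48, 11, 9, 38]
  queue [14] -> pop 14, enqueue [28], visited so far: [48, 11, 9, 38, 14]
  queue [28] -> pop 28, enqueue [25], visited so far: [48, 11, 9, 38, 14, 28]
  queue [25] -> pop 25, enqueue [none], visited so far: [48, 11, 9, 38, 14, 28, 25]
Result: [48, 11, 9, 38, 14, 28, 25]


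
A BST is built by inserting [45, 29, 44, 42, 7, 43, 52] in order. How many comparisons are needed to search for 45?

Search path for 45: 45
Found: True
Comparisons: 1


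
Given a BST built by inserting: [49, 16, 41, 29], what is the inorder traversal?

Tree insertion order: [49, 16, 41, 29]
Tree (level-order array): [49, 16, None, None, 41, 29]
Inorder traversal: [16, 29, 41, 49]


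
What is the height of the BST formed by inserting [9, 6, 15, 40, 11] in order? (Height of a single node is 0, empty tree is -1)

Insertion order: [9, 6, 15, 40, 11]
Tree (level-order array): [9, 6, 15, None, None, 11, 40]
Compute height bottom-up (empty subtree = -1):
  height(6) = 1 + max(-1, -1) = 0
  height(11) = 1 + max(-1, -1) = 0
  height(40) = 1 + max(-1, -1) = 0
  height(15) = 1 + max(0, 0) = 1
  height(9) = 1 + max(0, 1) = 2
Height = 2


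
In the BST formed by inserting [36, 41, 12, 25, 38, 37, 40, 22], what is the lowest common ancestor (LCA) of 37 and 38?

Tree insertion order: [36, 41, 12, 25, 38, 37, 40, 22]
Tree (level-order array): [36, 12, 41, None, 25, 38, None, 22, None, 37, 40]
In a BST, the LCA of p=37, q=38 is the first node v on the
root-to-leaf path with p <= v <= q (go left if both < v, right if both > v).
Walk from root:
  at 36: both 37 and 38 > 36, go right
  at 41: both 37 and 38 < 41, go left
  at 38: 37 <= 38 <= 38, this is the LCA
LCA = 38


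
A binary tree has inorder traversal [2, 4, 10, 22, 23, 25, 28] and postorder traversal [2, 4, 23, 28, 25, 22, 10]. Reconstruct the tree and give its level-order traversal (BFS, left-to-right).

Inorder:   [2, 4, 10, 22, 23, 25, 28]
Postorder: [2, 4, 23, 28, 25, 22, 10]
Algorithm: postorder visits root last, so walk postorder right-to-left;
each value is the root of the current inorder slice — split it at that
value, recurse on the right subtree first, then the left.
Recursive splits:
  root=10; inorder splits into left=[2, 4], right=[22, 23, 25, 28]
  root=22; inorder splits into left=[], right=[23, 25, 28]
  root=25; inorder splits into left=[23], right=[28]
  root=28; inorder splits into left=[], right=[]
  root=23; inorder splits into left=[], right=[]
  root=4; inorder splits into left=[2], right=[]
  root=2; inorder splits into left=[], right=[]
Reconstructed level-order: [10, 4, 22, 2, 25, 23, 28]


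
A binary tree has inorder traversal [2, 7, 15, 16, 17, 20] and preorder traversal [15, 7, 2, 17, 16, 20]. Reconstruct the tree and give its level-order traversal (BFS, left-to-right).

Inorder:  [2, 7, 15, 16, 17, 20]
Preorder: [15, 7, 2, 17, 16, 20]
Algorithm: preorder visits root first, so consume preorder in order;
for each root, split the current inorder slice at that value into
left-subtree inorder and right-subtree inorder, then recurse.
Recursive splits:
  root=15; inorder splits into left=[2, 7], right=[16, 17, 20]
  root=7; inorder splits into left=[2], right=[]
  root=2; inorder splits into left=[], right=[]
  root=17; inorder splits into left=[16], right=[20]
  root=16; inorder splits into left=[], right=[]
  root=20; inorder splits into left=[], right=[]
Reconstructed level-order: [15, 7, 17, 2, 16, 20]


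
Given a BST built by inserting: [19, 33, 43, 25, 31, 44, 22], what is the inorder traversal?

Tree insertion order: [19, 33, 43, 25, 31, 44, 22]
Tree (level-order array): [19, None, 33, 25, 43, 22, 31, None, 44]
Inorder traversal: [19, 22, 25, 31, 33, 43, 44]


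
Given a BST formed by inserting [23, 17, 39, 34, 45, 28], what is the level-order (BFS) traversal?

Tree insertion order: [23, 17, 39, 34, 45, 28]
Tree (level-order array): [23, 17, 39, None, None, 34, 45, 28]
BFS from the root, enqueuing left then right child of each popped node:
  queue [23] -> pop 23, enqueue [17, 39], visited so far: [23]
  queue [17, 39] -> pop 17, enqueue [none], visited so far: [23, 17]
  queue [39] -> pop 39, enqueue [34, 45], visited so far: [23, 17, 39]
  queue [34, 45] -> pop 34, enqueue [28], visited so far: [23, 17, 39, 34]
  queue [45, 28] -> pop 45, enqueue [none], visited so far: [23, 17, 39, 34, 45]
  queue [28] -> pop 28, enqueue [none], visited so far: [23, 17, 39, 34, 45, 28]
Result: [23, 17, 39, 34, 45, 28]


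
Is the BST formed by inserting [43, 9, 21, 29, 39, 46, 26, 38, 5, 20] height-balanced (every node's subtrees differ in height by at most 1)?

Tree (level-order array): [43, 9, 46, 5, 21, None, None, None, None, 20, 29, None, None, 26, 39, None, None, 38]
Definition: a tree is height-balanced if, at every node, |h(left) - h(right)| <= 1 (empty subtree has height -1).
Bottom-up per-node check:
  node 5: h_left=-1, h_right=-1, diff=0 [OK], height=0
  node 20: h_left=-1, h_right=-1, diff=0 [OK], height=0
  node 26: h_left=-1, h_right=-1, diff=0 [OK], height=0
  node 38: h_left=-1, h_right=-1, diff=0 [OK], height=0
  node 39: h_left=0, h_right=-1, diff=1 [OK], height=1
  node 29: h_left=0, h_right=1, diff=1 [OK], height=2
  node 21: h_left=0, h_right=2, diff=2 [FAIL (|0-2|=2 > 1)], height=3
  node 9: h_left=0, h_right=3, diff=3 [FAIL (|0-3|=3 > 1)], height=4
  node 46: h_left=-1, h_right=-1, diff=0 [OK], height=0
  node 43: h_left=4, h_right=0, diff=4 [FAIL (|4-0|=4 > 1)], height=5
Node 21 violates the condition: |0 - 2| = 2 > 1.
Result: Not balanced


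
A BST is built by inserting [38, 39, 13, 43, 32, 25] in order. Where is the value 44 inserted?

Starting tree (level order): [38, 13, 39, None, 32, None, 43, 25]
Insertion path: 38 -> 39 -> 43
Result: insert 44 as right child of 43
Final tree (level order): [38, 13, 39, None, 32, None, 43, 25, None, None, 44]


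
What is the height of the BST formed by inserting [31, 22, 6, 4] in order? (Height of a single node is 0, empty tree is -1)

Insertion order: [31, 22, 6, 4]
Tree (level-order array): [31, 22, None, 6, None, 4]
Compute height bottom-up (empty subtree = -1):
  height(4) = 1 + max(-1, -1) = 0
  height(6) = 1 + max(0, -1) = 1
  height(22) = 1 + max(1, -1) = 2
  height(31) = 1 + max(2, -1) = 3
Height = 3


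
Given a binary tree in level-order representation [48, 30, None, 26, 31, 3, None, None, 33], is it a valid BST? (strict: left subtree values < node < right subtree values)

Level-order array: [48, 30, None, 26, 31, 3, None, None, 33]
Validate using subtree bounds (lo, hi): at each node, require lo < value < hi,
then recurse left with hi=value and right with lo=value.
Preorder trace (stopping at first violation):
  at node 48 with bounds (-inf, +inf): OK
  at node 30 with bounds (-inf, 48): OK
  at node 26 with bounds (-inf, 30): OK
  at node 3 with bounds (-inf, 26): OK
  at node 31 with bounds (30, 48): OK
  at node 33 with bounds (31, 48): OK
No violation found at any node.
Result: Valid BST


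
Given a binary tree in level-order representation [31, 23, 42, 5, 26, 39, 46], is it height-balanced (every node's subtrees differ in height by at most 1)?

Tree (level-order array): [31, 23, 42, 5, 26, 39, 46]
Definition: a tree is height-balanced if, at every node, |h(left) - h(right)| <= 1 (empty subtree has height -1).
Bottom-up per-node check:
  node 5: h_left=-1, h_right=-1, diff=0 [OK], height=0
  node 26: h_left=-1, h_right=-1, diff=0 [OK], height=0
  node 23: h_left=0, h_right=0, diff=0 [OK], height=1
  node 39: h_left=-1, h_right=-1, diff=0 [OK], height=0
  node 46: h_left=-1, h_right=-1, diff=0 [OK], height=0
  node 42: h_left=0, h_right=0, diff=0 [OK], height=1
  node 31: h_left=1, h_right=1, diff=0 [OK], height=2
All nodes satisfy the balance condition.
Result: Balanced


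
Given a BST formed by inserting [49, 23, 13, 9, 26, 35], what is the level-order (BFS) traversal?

Tree insertion order: [49, 23, 13, 9, 26, 35]
Tree (level-order array): [49, 23, None, 13, 26, 9, None, None, 35]
BFS from the root, enqueuing left then right child of each popped node:
  queue [49] -> pop 49, enqueue [23], visited so far: [49]
  queue [23] -> pop 23, enqueue [13, 26], visited so far: [49, 23]
  queue [13, 26] -> pop 13, enqueue [9], visited so far: [49, 23, 13]
  queue [26, 9] -> pop 26, enqueue [35], visited so far: [49, 23, 13, 26]
  queue [9, 35] -> pop 9, enqueue [none], visited so far: [49, 23, 13, 26, 9]
  queue [35] -> pop 35, enqueue [none], visited so far: [49, 23, 13, 26, 9, 35]
Result: [49, 23, 13, 26, 9, 35]


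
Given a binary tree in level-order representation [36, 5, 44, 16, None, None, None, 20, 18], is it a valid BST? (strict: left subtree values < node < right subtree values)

Level-order array: [36, 5, 44, 16, None, None, None, 20, 18]
Validate using subtree bounds (lo, hi): at each node, require lo < value < hi,
then recurse left with hi=value and right with lo=value.
Preorder trace (stopping at first violation):
  at node 36 with bounds (-inf, +inf): OK
  at node 5 with bounds (-inf, 36): OK
  at node 16 with bounds (-inf, 5): VIOLATION
Node 16 violates its bound: not (-inf < 16 < 5).
Result: Not a valid BST


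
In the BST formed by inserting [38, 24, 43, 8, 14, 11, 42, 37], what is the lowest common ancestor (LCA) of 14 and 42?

Tree insertion order: [38, 24, 43, 8, 14, 11, 42, 37]
Tree (level-order array): [38, 24, 43, 8, 37, 42, None, None, 14, None, None, None, None, 11]
In a BST, the LCA of p=14, q=42 is the first node v on the
root-to-leaf path with p <= v <= q (go left if both < v, right if both > v).
Walk from root:
  at 38: 14 <= 38 <= 42, this is the LCA
LCA = 38


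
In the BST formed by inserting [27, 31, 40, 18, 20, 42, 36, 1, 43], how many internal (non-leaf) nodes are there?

Tree built from: [27, 31, 40, 18, 20, 42, 36, 1, 43]
Tree (level-order array): [27, 18, 31, 1, 20, None, 40, None, None, None, None, 36, 42, None, None, None, 43]
Rule: An internal node has at least one child.
Per-node child counts:
  node 27: 2 child(ren)
  node 18: 2 child(ren)
  node 1: 0 child(ren)
  node 20: 0 child(ren)
  node 31: 1 child(ren)
  node 40: 2 child(ren)
  node 36: 0 child(ren)
  node 42: 1 child(ren)
  node 43: 0 child(ren)
Matching nodes: [27, 18, 31, 40, 42]
Count of internal (non-leaf) nodes: 5


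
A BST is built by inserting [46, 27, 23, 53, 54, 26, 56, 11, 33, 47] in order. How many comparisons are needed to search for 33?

Search path for 33: 46 -> 27 -> 33
Found: True
Comparisons: 3


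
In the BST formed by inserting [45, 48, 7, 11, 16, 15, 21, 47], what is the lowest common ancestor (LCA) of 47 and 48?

Tree insertion order: [45, 48, 7, 11, 16, 15, 21, 47]
Tree (level-order array): [45, 7, 48, None, 11, 47, None, None, 16, None, None, 15, 21]
In a BST, the LCA of p=47, q=48 is the first node v on the
root-to-leaf path with p <= v <= q (go left if both < v, right if both > v).
Walk from root:
  at 45: both 47 and 48 > 45, go right
  at 48: 47 <= 48 <= 48, this is the LCA
LCA = 48


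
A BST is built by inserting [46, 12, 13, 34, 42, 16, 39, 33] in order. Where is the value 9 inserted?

Starting tree (level order): [46, 12, None, None, 13, None, 34, 16, 42, None, 33, 39]
Insertion path: 46 -> 12
Result: insert 9 as left child of 12
Final tree (level order): [46, 12, None, 9, 13, None, None, None, 34, 16, 42, None, 33, 39]


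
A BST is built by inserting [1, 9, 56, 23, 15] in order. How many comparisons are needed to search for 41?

Search path for 41: 1 -> 9 -> 56 -> 23
Found: False
Comparisons: 4


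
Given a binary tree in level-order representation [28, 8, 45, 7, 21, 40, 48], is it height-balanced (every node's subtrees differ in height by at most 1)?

Tree (level-order array): [28, 8, 45, 7, 21, 40, 48]
Definition: a tree is height-balanced if, at every node, |h(left) - h(right)| <= 1 (empty subtree has height -1).
Bottom-up per-node check:
  node 7: h_left=-1, h_right=-1, diff=0 [OK], height=0
  node 21: h_left=-1, h_right=-1, diff=0 [OK], height=0
  node 8: h_left=0, h_right=0, diff=0 [OK], height=1
  node 40: h_left=-1, h_right=-1, diff=0 [OK], height=0
  node 48: h_left=-1, h_right=-1, diff=0 [OK], height=0
  node 45: h_left=0, h_right=0, diff=0 [OK], height=1
  node 28: h_left=1, h_right=1, diff=0 [OK], height=2
All nodes satisfy the balance condition.
Result: Balanced


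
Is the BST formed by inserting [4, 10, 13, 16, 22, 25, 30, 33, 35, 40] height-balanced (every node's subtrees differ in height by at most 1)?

Tree (level-order array): [4, None, 10, None, 13, None, 16, None, 22, None, 25, None, 30, None, 33, None, 35, None, 40]
Definition: a tree is height-balanced if, at every node, |h(left) - h(right)| <= 1 (empty subtree has height -1).
Bottom-up per-node check:
  node 40: h_left=-1, h_right=-1, diff=0 [OK], height=0
  node 35: h_left=-1, h_right=0, diff=1 [OK], height=1
  node 33: h_left=-1, h_right=1, diff=2 [FAIL (|-1-1|=2 > 1)], height=2
  node 30: h_left=-1, h_right=2, diff=3 [FAIL (|-1-2|=3 > 1)], height=3
  node 25: h_left=-1, h_right=3, diff=4 [FAIL (|-1-3|=4 > 1)], height=4
  node 22: h_left=-1, h_right=4, diff=5 [FAIL (|-1-4|=5 > 1)], height=5
  node 16: h_left=-1, h_right=5, diff=6 [FAIL (|-1-5|=6 > 1)], height=6
  node 13: h_left=-1, h_right=6, diff=7 [FAIL (|-1-6|=7 > 1)], height=7
  node 10: h_left=-1, h_right=7, diff=8 [FAIL (|-1-7|=8 > 1)], height=8
  node 4: h_left=-1, h_right=8, diff=9 [FAIL (|-1-8|=9 > 1)], height=9
Node 33 violates the condition: |-1 - 1| = 2 > 1.
Result: Not balanced


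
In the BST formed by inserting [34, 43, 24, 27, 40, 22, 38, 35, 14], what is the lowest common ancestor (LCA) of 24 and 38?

Tree insertion order: [34, 43, 24, 27, 40, 22, 38, 35, 14]
Tree (level-order array): [34, 24, 43, 22, 27, 40, None, 14, None, None, None, 38, None, None, None, 35]
In a BST, the LCA of p=24, q=38 is the first node v on the
root-to-leaf path with p <= v <= q (go left if both < v, right if both > v).
Walk from root:
  at 34: 24 <= 34 <= 38, this is the LCA
LCA = 34


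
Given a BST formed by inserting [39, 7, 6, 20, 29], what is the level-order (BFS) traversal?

Tree insertion order: [39, 7, 6, 20, 29]
Tree (level-order array): [39, 7, None, 6, 20, None, None, None, 29]
BFS from the root, enqueuing left then right child of each popped node:
  queue [39] -> pop 39, enqueue [7], visited so far: [39]
  queue [7] -> pop 7, enqueue [6, 20], visited so far: [39, 7]
  queue [6, 20] -> pop 6, enqueue [none], visited so far: [39, 7, 6]
  queue [20] -> pop 20, enqueue [29], visited so far: [39, 7, 6, 20]
  queue [29] -> pop 29, enqueue [none], visited so far: [39, 7, 6, 20, 29]
Result: [39, 7, 6, 20, 29]


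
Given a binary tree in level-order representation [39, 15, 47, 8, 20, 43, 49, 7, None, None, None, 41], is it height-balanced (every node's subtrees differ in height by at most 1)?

Tree (level-order array): [39, 15, 47, 8, 20, 43, 49, 7, None, None, None, 41]
Definition: a tree is height-balanced if, at every node, |h(left) - h(right)| <= 1 (empty subtree has height -1).
Bottom-up per-node check:
  node 7: h_left=-1, h_right=-1, diff=0 [OK], height=0
  node 8: h_left=0, h_right=-1, diff=1 [OK], height=1
  node 20: h_left=-1, h_right=-1, diff=0 [OK], height=0
  node 15: h_left=1, h_right=0, diff=1 [OK], height=2
  node 41: h_left=-1, h_right=-1, diff=0 [OK], height=0
  node 43: h_left=0, h_right=-1, diff=1 [OK], height=1
  node 49: h_left=-1, h_right=-1, diff=0 [OK], height=0
  node 47: h_left=1, h_right=0, diff=1 [OK], height=2
  node 39: h_left=2, h_right=2, diff=0 [OK], height=3
All nodes satisfy the balance condition.
Result: Balanced


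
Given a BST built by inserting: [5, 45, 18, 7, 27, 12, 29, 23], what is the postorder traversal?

Tree insertion order: [5, 45, 18, 7, 27, 12, 29, 23]
Tree (level-order array): [5, None, 45, 18, None, 7, 27, None, 12, 23, 29]
Postorder traversal: [12, 7, 23, 29, 27, 18, 45, 5]


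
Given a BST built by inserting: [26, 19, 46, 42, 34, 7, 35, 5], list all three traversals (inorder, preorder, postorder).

Tree insertion order: [26, 19, 46, 42, 34, 7, 35, 5]
Tree (level-order array): [26, 19, 46, 7, None, 42, None, 5, None, 34, None, None, None, None, 35]
Inorder (L, root, R): [5, 7, 19, 26, 34, 35, 42, 46]
Preorder (root, L, R): [26, 19, 7, 5, 46, 42, 34, 35]
Postorder (L, R, root): [5, 7, 19, 35, 34, 42, 46, 26]


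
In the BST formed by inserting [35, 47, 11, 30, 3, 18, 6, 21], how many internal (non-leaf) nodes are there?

Tree built from: [35, 47, 11, 30, 3, 18, 6, 21]
Tree (level-order array): [35, 11, 47, 3, 30, None, None, None, 6, 18, None, None, None, None, 21]
Rule: An internal node has at least one child.
Per-node child counts:
  node 35: 2 child(ren)
  node 11: 2 child(ren)
  node 3: 1 child(ren)
  node 6: 0 child(ren)
  node 30: 1 child(ren)
  node 18: 1 child(ren)
  node 21: 0 child(ren)
  node 47: 0 child(ren)
Matching nodes: [35, 11, 3, 30, 18]
Count of internal (non-leaf) nodes: 5


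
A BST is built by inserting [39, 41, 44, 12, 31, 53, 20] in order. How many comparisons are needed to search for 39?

Search path for 39: 39
Found: True
Comparisons: 1


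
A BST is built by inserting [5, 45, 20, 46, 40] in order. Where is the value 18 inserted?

Starting tree (level order): [5, None, 45, 20, 46, None, 40]
Insertion path: 5 -> 45 -> 20
Result: insert 18 as left child of 20
Final tree (level order): [5, None, 45, 20, 46, 18, 40]


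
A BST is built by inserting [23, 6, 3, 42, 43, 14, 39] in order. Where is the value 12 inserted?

Starting tree (level order): [23, 6, 42, 3, 14, 39, 43]
Insertion path: 23 -> 6 -> 14
Result: insert 12 as left child of 14
Final tree (level order): [23, 6, 42, 3, 14, 39, 43, None, None, 12]


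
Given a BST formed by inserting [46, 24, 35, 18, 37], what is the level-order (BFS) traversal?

Tree insertion order: [46, 24, 35, 18, 37]
Tree (level-order array): [46, 24, None, 18, 35, None, None, None, 37]
BFS from the root, enqueuing left then right child of each popped node:
  queue [46] -> pop 46, enqueue [24], visited so far: [46]
  queue [24] -> pop 24, enqueue [18, 35], visited so far: [46, 24]
  queue [18, 35] -> pop 18, enqueue [none], visited so far: [46, 24, 18]
  queue [35] -> pop 35, enqueue [37], visited so far: [46, 24, 18, 35]
  queue [37] -> pop 37, enqueue [none], visited so far: [46, 24, 18, 35, 37]
Result: [46, 24, 18, 35, 37]


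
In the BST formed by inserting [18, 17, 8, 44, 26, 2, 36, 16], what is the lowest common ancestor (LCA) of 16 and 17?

Tree insertion order: [18, 17, 8, 44, 26, 2, 36, 16]
Tree (level-order array): [18, 17, 44, 8, None, 26, None, 2, 16, None, 36]
In a BST, the LCA of p=16, q=17 is the first node v on the
root-to-leaf path with p <= v <= q (go left if both < v, right if both > v).
Walk from root:
  at 18: both 16 and 17 < 18, go left
  at 17: 16 <= 17 <= 17, this is the LCA
LCA = 17


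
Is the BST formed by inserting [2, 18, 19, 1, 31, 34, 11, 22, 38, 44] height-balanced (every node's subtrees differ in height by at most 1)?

Tree (level-order array): [2, 1, 18, None, None, 11, 19, None, None, None, 31, 22, 34, None, None, None, 38, None, 44]
Definition: a tree is height-balanced if, at every node, |h(left) - h(right)| <= 1 (empty subtree has height -1).
Bottom-up per-node check:
  node 1: h_left=-1, h_right=-1, diff=0 [OK], height=0
  node 11: h_left=-1, h_right=-1, diff=0 [OK], height=0
  node 22: h_left=-1, h_right=-1, diff=0 [OK], height=0
  node 44: h_left=-1, h_right=-1, diff=0 [OK], height=0
  node 38: h_left=-1, h_right=0, diff=1 [OK], height=1
  node 34: h_left=-1, h_right=1, diff=2 [FAIL (|-1-1|=2 > 1)], height=2
  node 31: h_left=0, h_right=2, diff=2 [FAIL (|0-2|=2 > 1)], height=3
  node 19: h_left=-1, h_right=3, diff=4 [FAIL (|-1-3|=4 > 1)], height=4
  node 18: h_left=0, h_right=4, diff=4 [FAIL (|0-4|=4 > 1)], height=5
  node 2: h_left=0, h_right=5, diff=5 [FAIL (|0-5|=5 > 1)], height=6
Node 34 violates the condition: |-1 - 1| = 2 > 1.
Result: Not balanced


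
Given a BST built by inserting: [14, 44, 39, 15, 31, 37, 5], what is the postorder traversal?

Tree insertion order: [14, 44, 39, 15, 31, 37, 5]
Tree (level-order array): [14, 5, 44, None, None, 39, None, 15, None, None, 31, None, 37]
Postorder traversal: [5, 37, 31, 15, 39, 44, 14]


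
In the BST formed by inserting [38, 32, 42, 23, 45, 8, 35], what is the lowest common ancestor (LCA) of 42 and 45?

Tree insertion order: [38, 32, 42, 23, 45, 8, 35]
Tree (level-order array): [38, 32, 42, 23, 35, None, 45, 8]
In a BST, the LCA of p=42, q=45 is the first node v on the
root-to-leaf path with p <= v <= q (go left if both < v, right if both > v).
Walk from root:
  at 38: both 42 and 45 > 38, go right
  at 42: 42 <= 42 <= 45, this is the LCA
LCA = 42
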